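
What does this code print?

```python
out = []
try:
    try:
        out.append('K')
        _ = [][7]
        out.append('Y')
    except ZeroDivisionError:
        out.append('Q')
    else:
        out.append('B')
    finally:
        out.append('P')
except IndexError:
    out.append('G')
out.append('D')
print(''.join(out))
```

Execution trace: 'K' (try body) → 'P' (finally) → 'G' (outer except IndexError) → 'D' (after the try/except). Output: KPGD

Answer: KPGD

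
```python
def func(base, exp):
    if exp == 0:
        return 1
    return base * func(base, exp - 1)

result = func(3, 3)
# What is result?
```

func(3, 3) = 3 * 3 * 3 = 27

Answer: 27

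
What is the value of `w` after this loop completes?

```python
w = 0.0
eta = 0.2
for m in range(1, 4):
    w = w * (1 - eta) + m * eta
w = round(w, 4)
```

Moving average with lr=0.2
`w` takes the values: 0.0 → 0.2 → 0.56 → 1.048

Answer: 1.048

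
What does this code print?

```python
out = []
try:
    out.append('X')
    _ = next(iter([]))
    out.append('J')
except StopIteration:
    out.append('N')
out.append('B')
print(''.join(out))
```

Execution trace: 'X' (try body) → 'N' (except StopIteration) → 'B' (after the try/except). Output: XNB

Answer: XNB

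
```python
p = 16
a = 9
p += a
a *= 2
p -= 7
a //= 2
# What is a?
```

Trace:
`p = 16` → p = 16
`a = 9` → a = 9
`p += a` → p = 25
`a *= 2` → a = 18
`p -= 7` → p = 18
`a //= 2` → a = 9
So a = 9

Answer: 9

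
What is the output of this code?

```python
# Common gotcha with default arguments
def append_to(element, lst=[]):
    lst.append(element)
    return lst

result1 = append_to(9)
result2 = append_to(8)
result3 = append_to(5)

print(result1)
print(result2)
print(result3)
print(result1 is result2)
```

Key concept: mutable default argument gotcha.
Step by step:
`result1 = append_to(9)` → result1 = [9]
`result2 = append_to(8)` → result1 = [9, 8] (same object as result2); result2 = [9, 8] (same object as result1)
`result3 = append_to(5)` → result1 = [9, 8, 5] (same object as result2, result3); result2 = [9, 8, 5] (same object as result1, result3); result3 = [9, 8, 5] (same object as result1, result2)
`print(result1)` → prints [9, 8, 5]
`print(result2)` → prints [9, 8, 5]
`print(result3)` → prints [9, 8, 5]
`print(result1 is result2)` → prints True

Answer:
[9, 8, 5]
[9, 8, 5]
[9, 8, 5]
True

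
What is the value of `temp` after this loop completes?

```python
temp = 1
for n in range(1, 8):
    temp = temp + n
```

Start at 1, add 1 through 7
`temp` takes the values: 1 → 2 → 4 → 7 → 11 → 16 → 22 → 29

Answer: 29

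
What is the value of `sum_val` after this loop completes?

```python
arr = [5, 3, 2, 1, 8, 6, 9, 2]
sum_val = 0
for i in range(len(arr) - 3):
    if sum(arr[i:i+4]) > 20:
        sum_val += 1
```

Count windows with sum > 20
`sum_val` takes the values: 0 → 1 → 2

Answer: 2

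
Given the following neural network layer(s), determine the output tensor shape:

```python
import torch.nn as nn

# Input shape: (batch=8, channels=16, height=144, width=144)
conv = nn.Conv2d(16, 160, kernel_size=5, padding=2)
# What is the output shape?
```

Input: (8, 16, 144, 144) -> Output: (8, 160, 144, 144)

Answer: (8, 160, 144, 144)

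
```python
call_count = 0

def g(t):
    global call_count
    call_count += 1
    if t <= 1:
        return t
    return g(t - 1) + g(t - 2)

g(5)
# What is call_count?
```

Calls(t) = 1 + Calls(t-1) + Calls(t-2); Calls(0)=Calls(1)=1. For t=5 this gives 15.

Answer: 15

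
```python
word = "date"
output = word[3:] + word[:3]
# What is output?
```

Trace:
`word = "date"` → word = 'date'
`output = word[3:] + word[:3]` → output = 'edat'
So output = 'edat'

Answer: 'edat'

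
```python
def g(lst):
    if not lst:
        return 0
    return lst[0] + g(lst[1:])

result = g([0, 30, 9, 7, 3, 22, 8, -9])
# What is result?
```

0 + 30 + 9 + 7 + 3 + 22 + 8 + (-9) + 0 = 70

Answer: 70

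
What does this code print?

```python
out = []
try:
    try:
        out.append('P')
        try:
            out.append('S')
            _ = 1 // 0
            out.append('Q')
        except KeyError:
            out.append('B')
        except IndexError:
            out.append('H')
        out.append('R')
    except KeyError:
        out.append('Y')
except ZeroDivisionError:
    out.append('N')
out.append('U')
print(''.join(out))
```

Execution trace: 'P' (try body) → 'S' (inner try body) → 'N' (outer except ZeroDivisionError) → 'U' (after the try/except). Output: PSNU

Answer: PSNU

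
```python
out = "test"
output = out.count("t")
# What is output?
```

Trace:
`out = "test"` → out = 'test'
`output = out.count("t")` → output = 2
So output = 2

Answer: 2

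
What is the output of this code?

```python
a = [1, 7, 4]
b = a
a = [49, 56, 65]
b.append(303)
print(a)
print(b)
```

Key concept: rebinding vs mutation: a is rebound to a new list, b still points at the original.
Step by step:
`a = [1, 7, 4]` → a = [1, 7, 4]
`b = a` → b = [1, 7, 4] (same object as a)
`a = [49, 56, 65]` → a = [49, 56, 65]
`b.append(303)` → b = [1, 7, 4, 303]
`print(a)` → prints [49, 56, 65]
`print(b)` → prints [1, 7, 4, 303]

Answer:
[49, 56, 65]
[1, 7, 4, 303]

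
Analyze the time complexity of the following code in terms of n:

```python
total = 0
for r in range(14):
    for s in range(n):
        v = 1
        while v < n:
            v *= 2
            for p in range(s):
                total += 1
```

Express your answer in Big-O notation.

Each loop level contributes: 1 × n × log n × n. Multiplying the contributions gives O(n^2 log n).

Answer: O(n^2 log n)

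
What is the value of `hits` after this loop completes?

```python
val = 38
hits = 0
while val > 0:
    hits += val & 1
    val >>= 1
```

Count set bits in 38 (binary: 0b100110)
`hits` takes the values: 0 → 1 → 2 → 3

Answer: 3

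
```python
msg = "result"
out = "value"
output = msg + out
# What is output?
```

Trace:
`msg = "result"` → msg = 'result'
`out = "value"` → out = 'value'
`output = msg + out` → output = 'resultvalue'
So output = 'resultvalue'

Answer: 'resultvalue'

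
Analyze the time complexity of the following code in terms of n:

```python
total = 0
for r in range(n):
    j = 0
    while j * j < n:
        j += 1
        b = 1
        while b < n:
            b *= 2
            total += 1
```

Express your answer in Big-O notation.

Each loop level contributes: n × √n × log n. Multiplying the contributions gives O(n√n log n).

Answer: O(n√n log n)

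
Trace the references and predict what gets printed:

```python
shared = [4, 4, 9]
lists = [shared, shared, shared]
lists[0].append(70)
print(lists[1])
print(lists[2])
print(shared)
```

Key concept: list of same reference.
Step by step:
`shared = [4, 4, 9]` → shared = [4, 4, 9]
`lists = [shared, shared, shared]` → lists = [[4, 4, 9], [4, 4, 9], [4, 4, 9]]
`lists[0].append(70)` → shared = [4, 4, 9, 70]; lists = [[4, 4, 9, 70], [4, 4, 9, 70], [4, 4, 9, 70]]
`print(lists[1])` → prints [4, 4, 9, 70]
`print(lists[2])` → prints [4, 4, 9, 70]
`print(shared)` → prints [4, 4, 9, 70]

Answer:
[4, 4, 9, 70]
[4, 4, 9, 70]
[4, 4, 9, 70]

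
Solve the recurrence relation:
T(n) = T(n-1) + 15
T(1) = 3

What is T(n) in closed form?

Unrolling: T(n) = T(1) + 15·(n-1) = 3 + 15(n-1) = 15n - 12.

Answer: T(n) = 15n - 12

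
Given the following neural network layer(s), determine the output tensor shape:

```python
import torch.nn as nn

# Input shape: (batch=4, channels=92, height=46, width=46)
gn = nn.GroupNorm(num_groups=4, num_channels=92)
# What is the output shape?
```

Input: (4, 92, 46, 46) -> Output: (4, 92, 46, 46)

Answer: (4, 92, 46, 46)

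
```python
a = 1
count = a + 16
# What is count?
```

Trace:
`a = 1` → a = 1
`count = a + 16` → count = 17
So count = 17

Answer: 17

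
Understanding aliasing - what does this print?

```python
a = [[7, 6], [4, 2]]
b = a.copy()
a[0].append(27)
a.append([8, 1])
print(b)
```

Key concept: shallow copy with nested lists.
Step by step:
`a = [[7, 6], [4, 2]]` → a = [[7, 6], [4, 2]]
`b = a.copy()` → b = [[7, 6], [4, 2]]
`a[0].append(27)` → a = [[7, 6, 27], [4, 2]]; b = [[7, 6, 27], [4, 2]]
`a.append([8, 1])` → a = [[7, 6, 27], [4, 2], [8, 1]]
`print(b)` → prints [[7, 6, 27], [4, 2]]

Answer: [[7, 6, 27], [4, 2]]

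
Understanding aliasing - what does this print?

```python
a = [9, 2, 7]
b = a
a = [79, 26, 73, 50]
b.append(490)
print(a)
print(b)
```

Key concept: rebinding vs mutation: a is rebound to a new list, b still points at the original.
Step by step:
`a = [9, 2, 7]` → a = [9, 2, 7]
`b = a` → b = [9, 2, 7] (same object as a)
`a = [79, 26, 73, 50]` → a = [79, 26, 73, 50]
`b.append(490)` → b = [9, 2, 7, 490]
`print(a)` → prints [79, 26, 73, 50]
`print(b)` → prints [9, 2, 7, 490]

Answer:
[79, 26, 73, 50]
[9, 2, 7, 490]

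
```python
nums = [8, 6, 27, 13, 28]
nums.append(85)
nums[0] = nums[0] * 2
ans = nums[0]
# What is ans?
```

Trace:
`nums = [8, 6, 27, 13, 28]` → nums = [8, 6, 27, 13, 28]
`nums.append(85)` → nums = [8, 6, 27, 13, 28, 85]
`nums[0] = nums[0] * 2` → nums = [16, 6, 27, 13, 28, 85]
`ans = nums[0]` → ans = 16
So ans = 16

Answer: 16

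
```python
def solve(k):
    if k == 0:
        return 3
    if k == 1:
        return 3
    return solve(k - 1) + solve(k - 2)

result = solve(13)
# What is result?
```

Build up from base cases: solve(0)=3, solve(1)=3, solve(2)=6, solve(3)=9, solve(4)=15, solve(5)=24, solve(6)=39, ..., solve(13)=1131

Answer: 1131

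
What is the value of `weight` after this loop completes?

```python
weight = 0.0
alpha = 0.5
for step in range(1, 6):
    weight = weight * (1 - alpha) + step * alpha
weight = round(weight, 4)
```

Moving average with lr=0.5
`weight` takes the values: 0.0 → 0.5 → 1.25 → 2.125 → 3.0625 → 4.03125 → 4.0312

Answer: 4.0312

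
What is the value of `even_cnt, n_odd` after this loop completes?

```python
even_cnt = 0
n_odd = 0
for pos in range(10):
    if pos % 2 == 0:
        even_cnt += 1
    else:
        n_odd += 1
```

Count evens and odds in range(10)
`even_cnt, n_odd` takes the values: (0, 0) → (1, 0) → (1, 1) → (2, 1) → (2, 2) → (3, 2) → (3, 3) → (4, 3) → (4, 4) → (5, 4) → (5, 5)

Answer: 5, 5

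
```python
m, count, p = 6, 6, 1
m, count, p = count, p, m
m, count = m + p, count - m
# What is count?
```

Trace:
`m, count, p = 6, 6, 1` → m = 6; count = 6; p = 1
`m, count, p = count, p, m` → m = 6; count = 1; p = 6
`m, count = m + p, count - m` → m = 12; count = -5
So count = -5

Answer: -5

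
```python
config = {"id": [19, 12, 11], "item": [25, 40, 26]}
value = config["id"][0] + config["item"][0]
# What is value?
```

Trace:
`config = {"id": [19, 12, 11], "item": [25, 40, 26]}` → config = {'id': [19, 12, 11], 'item': [25, 40, 26]}
`value = config["id"][0] + config["item"][0]` → value = 44
So value = 44

Answer: 44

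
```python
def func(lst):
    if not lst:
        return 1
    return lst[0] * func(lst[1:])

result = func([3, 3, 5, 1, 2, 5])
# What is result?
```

Product over [3, 3, 5, 1, 2, 5] = 3 * 3 * 5 * 1 * 2 * 5 = 450

Answer: 450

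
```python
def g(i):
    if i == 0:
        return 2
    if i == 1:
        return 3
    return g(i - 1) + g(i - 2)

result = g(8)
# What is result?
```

Build up from base cases: g(0)=2, g(1)=3, g(2)=5, g(3)=8, g(4)=13, g(5)=21, g(6)=34, ..., g(8)=89

Answer: 89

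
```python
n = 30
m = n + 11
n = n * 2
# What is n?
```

Trace:
`n = 30` → n = 30
`m = n + 11` → m = 41
`n = n * 2` → n = 60
So n = 60

Answer: 60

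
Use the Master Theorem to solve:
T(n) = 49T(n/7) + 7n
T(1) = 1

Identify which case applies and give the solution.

a=49, b=7, f(n)=7n. log_7(49) = 2. Since c=1 < 2, Case 1 applies: T(n) = Θ(n^log_b(a)) = O(n^2).

Answer: O(n^2) - Case 1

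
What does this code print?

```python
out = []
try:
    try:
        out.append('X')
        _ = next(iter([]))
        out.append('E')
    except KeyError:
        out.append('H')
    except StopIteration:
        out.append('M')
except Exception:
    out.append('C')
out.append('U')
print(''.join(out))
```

Execution trace: 'X' (inner try body) → 'M' (inner except StopIteration) → 'U' (after the try/except). Output: XMU

Answer: XMU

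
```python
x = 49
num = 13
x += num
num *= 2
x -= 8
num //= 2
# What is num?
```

Trace:
`x = 49` → x = 49
`num = 13` → num = 13
`x += num` → x = 62
`num *= 2` → num = 26
`x -= 8` → x = 54
`num //= 2` → num = 13
So num = 13

Answer: 13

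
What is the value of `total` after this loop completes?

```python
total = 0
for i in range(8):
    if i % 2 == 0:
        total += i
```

Sum of even numbers 0 to 7
`total` takes the values: 0 → 2 → 6 → 12

Answer: 12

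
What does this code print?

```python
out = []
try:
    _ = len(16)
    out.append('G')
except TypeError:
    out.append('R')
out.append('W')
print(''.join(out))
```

Execution trace: 'R' (except TypeError) → 'W' (after the try/except). Output: RW

Answer: RW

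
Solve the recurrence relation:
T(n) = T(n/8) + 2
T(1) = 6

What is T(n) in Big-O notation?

Each step divides n by 8 and adds 2. After log_8(n) steps we reach T(1)=6. So T(n) = 2·log_8(n) + 6 = O(log n).

Answer: O(log n)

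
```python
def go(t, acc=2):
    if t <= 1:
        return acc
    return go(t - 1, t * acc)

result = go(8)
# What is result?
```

Accumulator trace (n, acc): (8, 2) -> (7, 16) -> (6, 112) -> (5, 672) -> (4, 3360) -> (3, 13440) -> (2, 40320) -> (1, 80640) -> return 80640

Answer: 80640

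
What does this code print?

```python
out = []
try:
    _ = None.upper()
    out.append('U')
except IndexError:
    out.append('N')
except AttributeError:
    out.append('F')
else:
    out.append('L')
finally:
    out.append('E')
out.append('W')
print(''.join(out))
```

Execution trace: 'F' (except AttributeError) → 'E' (finally) → 'W' (after the try/except). Output: FEW

Answer: FEW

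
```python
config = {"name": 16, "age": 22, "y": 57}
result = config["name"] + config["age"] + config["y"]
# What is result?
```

Trace:
`config = {"name": 16, "age": 22, "y": 57}` → config = {'name': 16, 'age': 22, 'y': 57}
`result = config["name"] + config["age"] + config["y"]` → result = 95
So result = 95

Answer: 95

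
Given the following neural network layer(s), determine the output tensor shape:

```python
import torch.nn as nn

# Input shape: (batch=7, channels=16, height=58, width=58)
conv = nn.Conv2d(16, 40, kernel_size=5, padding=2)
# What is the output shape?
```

Input: (7, 16, 58, 58) -> Output: (7, 40, 58, 58)

Answer: (7, 40, 58, 58)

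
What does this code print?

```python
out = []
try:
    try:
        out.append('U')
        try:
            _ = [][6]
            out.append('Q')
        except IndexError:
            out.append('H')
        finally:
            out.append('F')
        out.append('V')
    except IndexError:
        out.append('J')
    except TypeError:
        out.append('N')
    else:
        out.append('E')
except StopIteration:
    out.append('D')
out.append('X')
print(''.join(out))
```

Execution trace: 'U' (try body) → 'H' (inner except IndexError) → 'F' (inner finally) → 'V' (try body, no exception) → 'E' (else) → 'X' (after the try/except). Output: UHFVEX

Answer: UHFVEX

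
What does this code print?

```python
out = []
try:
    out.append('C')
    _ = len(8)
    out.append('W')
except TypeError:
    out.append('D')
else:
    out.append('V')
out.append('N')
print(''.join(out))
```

Execution trace: 'C' (try body) → 'D' (except TypeError) → 'N' (after the try/except). Output: CDN

Answer: CDN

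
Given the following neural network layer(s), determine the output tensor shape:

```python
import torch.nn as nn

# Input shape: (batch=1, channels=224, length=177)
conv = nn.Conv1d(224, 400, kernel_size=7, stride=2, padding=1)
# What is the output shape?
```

Input: (1, 224, 177) -> Output: (1, 400, 87)

Answer: (1, 400, 87)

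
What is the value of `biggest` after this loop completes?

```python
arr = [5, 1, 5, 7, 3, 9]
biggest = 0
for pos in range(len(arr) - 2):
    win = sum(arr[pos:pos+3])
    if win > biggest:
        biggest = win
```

Max sum of 3-element window in [5, 1, 5, 7, 3, 9]
`biggest` takes the values: 0 → 11 → 13 → 15 → 19

Answer: 19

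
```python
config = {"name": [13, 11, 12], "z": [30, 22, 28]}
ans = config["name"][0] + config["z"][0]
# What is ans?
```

Trace:
`config = {"name": [13, 11, 12], "z": [30, 22, 28]}` → config = {'name': [13, 11, 12], 'z': [30, 22, 28]}
`ans = config["name"][0] + config["z"][0]` → ans = 43
So ans = 43

Answer: 43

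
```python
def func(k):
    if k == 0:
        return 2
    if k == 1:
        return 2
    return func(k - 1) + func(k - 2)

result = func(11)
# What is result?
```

Build up from base cases: func(0)=2, func(1)=2, func(2)=4, func(3)=6, func(4)=10, func(5)=16, func(6)=26, ..., func(11)=288

Answer: 288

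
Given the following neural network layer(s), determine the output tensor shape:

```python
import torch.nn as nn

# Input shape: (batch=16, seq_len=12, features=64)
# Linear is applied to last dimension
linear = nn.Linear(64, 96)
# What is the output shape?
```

Input: (16, 12, 64) -> Output: (16, 12, 96)

Answer: (16, 12, 96)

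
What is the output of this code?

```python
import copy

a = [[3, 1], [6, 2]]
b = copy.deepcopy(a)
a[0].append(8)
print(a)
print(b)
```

Key concept: deep copy is fully independent.
Step by step:
`a = [[3, 1], [6, 2]]` → a = [[3, 1], [6, 2]]
`b = copy.deepcopy(a)` → b = [[3, 1], [6, 2]]
`a[0].append(8)` → a = [[3, 1, 8], [6, 2]]
`print(a)` → prints [[3, 1, 8], [6, 2]]
`print(b)` → prints [[3, 1], [6, 2]]

Answer:
[[3, 1, 8], [6, 2]]
[[3, 1], [6, 2]]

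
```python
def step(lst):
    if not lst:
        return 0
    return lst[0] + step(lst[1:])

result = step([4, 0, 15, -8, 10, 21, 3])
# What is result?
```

4 + 0 + 15 + (-8) + 10 + 21 + 3 + 0 = 45

Answer: 45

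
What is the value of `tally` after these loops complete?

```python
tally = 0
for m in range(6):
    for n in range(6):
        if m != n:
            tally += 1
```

6² - 6 (exclude diagonal)
`tally` takes the values: 0 → 1 → 2 → 3 → 4 → 5 → 6 → 7 → 8 → 9 → 10 → 11 → 12 → 13 → 14 → 15 → 16 → 17 → 18 → 19 → 20 → 21 → 22 → 23 → 24 → 25 → 26 → 27 → 28 → 29 → 30

Answer: 30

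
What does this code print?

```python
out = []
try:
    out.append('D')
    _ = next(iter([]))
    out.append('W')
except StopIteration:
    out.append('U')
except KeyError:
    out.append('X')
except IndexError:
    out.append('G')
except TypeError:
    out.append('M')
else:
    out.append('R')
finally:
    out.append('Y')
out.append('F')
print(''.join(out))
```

Execution trace: 'D' (try body) → 'U' (except StopIteration) → 'Y' (finally) → 'F' (after the try/except). Output: DUYF

Answer: DUYF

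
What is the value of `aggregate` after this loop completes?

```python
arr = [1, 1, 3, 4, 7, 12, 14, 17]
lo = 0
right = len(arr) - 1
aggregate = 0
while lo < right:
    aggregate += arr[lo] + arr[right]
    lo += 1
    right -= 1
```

Sum of pairs from ends
`aggregate` takes the values: 0 → 18 → 33 → 48 → 59

Answer: 59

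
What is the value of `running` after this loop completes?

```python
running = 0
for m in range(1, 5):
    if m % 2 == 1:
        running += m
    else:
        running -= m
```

Add odd, subtract even
`running` takes the values: 0 → 1 → -1 → 2 → -2

Answer: -2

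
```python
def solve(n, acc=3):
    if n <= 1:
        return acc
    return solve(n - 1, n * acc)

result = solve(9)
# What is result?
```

Accumulator trace (n, acc): (9, 3) -> (8, 27) -> (7, 216) -> (6, 1512) -> (5, 9072) -> (4, 45360) -> (3, 181440) -> (2, 544320) -> (1, 1088640) -> return 1088640

Answer: 1088640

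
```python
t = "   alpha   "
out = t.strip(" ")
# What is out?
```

Trace:
`t = "   alpha   "` → t = '   alpha   '
`out = t.strip(" ")` → out = 'alpha'
So out = 'alpha'

Answer: 'alpha'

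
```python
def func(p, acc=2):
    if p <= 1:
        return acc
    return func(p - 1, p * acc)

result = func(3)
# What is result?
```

Accumulator trace (n, acc): (3, 2) -> (2, 6) -> (1, 12) -> return 12

Answer: 12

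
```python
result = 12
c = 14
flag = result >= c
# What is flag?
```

Trace:
`result = 12` → result = 12
`c = 14` → c = 14
`flag = result >= c` → flag = False
So flag = False

Answer: False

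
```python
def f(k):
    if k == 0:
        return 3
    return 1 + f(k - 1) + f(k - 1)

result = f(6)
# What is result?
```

f(k) = 1 + 2·f(k-1), f(0)=3. Closed form: (3+1)·2^6 - 1 = 255.

Answer: 255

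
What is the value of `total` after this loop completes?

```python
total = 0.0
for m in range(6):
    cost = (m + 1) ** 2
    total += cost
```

Sum of squared losses 1² + 2² + ... + 6²
`total` takes the values: 0.0 → 1.0 → 5.0 → 14.0 → 30.0 → 55.0 → 91.0

Answer: 91.0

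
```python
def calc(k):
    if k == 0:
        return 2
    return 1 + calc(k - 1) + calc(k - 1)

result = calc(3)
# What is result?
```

calc(k) = 1 + 2·calc(k-1), calc(0)=2. Closed form: (2+1)·2^3 - 1 = 23.

Answer: 23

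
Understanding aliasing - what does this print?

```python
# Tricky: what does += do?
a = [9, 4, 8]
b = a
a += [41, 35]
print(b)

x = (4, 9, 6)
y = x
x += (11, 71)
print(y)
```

Key concept: += behavior differs for mutable vs immutable.
Step by step:
`a = [9, 4, 8]` → a = [9, 4, 8]
`b = a` → b = [9, 4, 8] (same object as a)
`a += [41, 35]` → a = [9, 4, 8, 41, 35] (same object as b); b = [9, 4, 8, 41, 35] (same object as a)
`print(b)` → prints [9, 4, 8, 41, 35]
`x = (4, 9, 6)` → x = (4, 9, 6)
`y = x` → y = (4, 9, 6)
`x += (11, 71)` → x = (4, 9, 6, 11, 71)
`print(y)` → prints (4, 9, 6)

Answer:
[9, 4, 8, 41, 35]
(4, 9, 6)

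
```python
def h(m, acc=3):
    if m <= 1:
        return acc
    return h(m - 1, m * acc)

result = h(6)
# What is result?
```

Accumulator trace (n, acc): (6, 3) -> (5, 18) -> (4, 90) -> (3, 360) -> (2, 1080) -> (1, 2160) -> return 2160

Answer: 2160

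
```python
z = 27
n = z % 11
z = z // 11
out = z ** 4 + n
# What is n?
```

Trace:
`z = 27` → z = 27
`n = z % 11` → n = 5
`z = z // 11` → z = 2
`out = z ** 4 + n` → out = 21
So n = 5

Answer: 5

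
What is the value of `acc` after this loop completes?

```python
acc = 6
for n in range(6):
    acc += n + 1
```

Start at 6, add 1 to 6 = 27
`acc` takes the values: 6 → 7 → 9 → 12 → 16 → 21 → 27

Answer: 27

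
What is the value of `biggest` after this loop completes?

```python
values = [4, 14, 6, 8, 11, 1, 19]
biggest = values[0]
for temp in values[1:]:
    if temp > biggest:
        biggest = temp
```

Maximum of [4, 14, 6, 8, 11, 1, 19]
`biggest` takes the values: 4 → 14 → 19

Answer: 19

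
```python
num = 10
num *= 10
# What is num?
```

Trace:
`num = 10` → num = 10
`num *= 10` → num = 100
So num = 100

Answer: 100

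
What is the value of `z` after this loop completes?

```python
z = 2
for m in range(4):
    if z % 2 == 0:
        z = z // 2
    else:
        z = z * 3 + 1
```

Collatz-style transformation from 2
`z` takes the values: 2 → 1 → 4 → 2 → 1

Answer: 1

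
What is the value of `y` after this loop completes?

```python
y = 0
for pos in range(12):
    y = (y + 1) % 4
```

Increment mod 4, 12 times = 0
`y` takes the values: 0 → 1 → 2 → 3 → 0 → 1 → 2 → 3 → 0 → 1 → 2 → 3 → 0

Answer: 0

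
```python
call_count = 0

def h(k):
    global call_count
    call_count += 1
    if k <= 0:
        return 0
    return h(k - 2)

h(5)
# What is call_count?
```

Linear recursion stepping by 2: 4 calls from k=5 down to ≤0.

Answer: 4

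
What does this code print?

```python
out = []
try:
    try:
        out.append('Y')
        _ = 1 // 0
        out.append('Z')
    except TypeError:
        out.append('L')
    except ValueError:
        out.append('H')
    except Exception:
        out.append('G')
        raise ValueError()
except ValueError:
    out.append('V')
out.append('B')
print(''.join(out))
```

Execution trace: 'Y' (inner try body) → 'G' (inner except Exception) → 'V' (outer except ValueError) → 'B' (after the try/except). Output: YGVB

Answer: YGVB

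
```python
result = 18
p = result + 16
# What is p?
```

Trace:
`result = 18` → result = 18
`p = result + 16` → p = 34
So p = 34

Answer: 34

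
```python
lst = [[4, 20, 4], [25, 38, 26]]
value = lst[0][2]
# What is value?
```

Trace:
`lst = [[4, 20, 4], [25, 38, 26]]` → lst = [[4, 20, 4], [25, 38, 26]]
`value = lst[0][2]` → value = 4
So value = 4

Answer: 4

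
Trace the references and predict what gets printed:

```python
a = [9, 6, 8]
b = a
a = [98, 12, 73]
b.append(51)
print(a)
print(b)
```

Key concept: rebinding vs mutation: a is rebound to a new list, b still points at the original.
Step by step:
`a = [9, 6, 8]` → a = [9, 6, 8]
`b = a` → b = [9, 6, 8] (same object as a)
`a = [98, 12, 73]` → a = [98, 12, 73]
`b.append(51)` → b = [9, 6, 8, 51]
`print(a)` → prints [98, 12, 73]
`print(b)` → prints [9, 6, 8, 51]

Answer:
[98, 12, 73]
[9, 6, 8, 51]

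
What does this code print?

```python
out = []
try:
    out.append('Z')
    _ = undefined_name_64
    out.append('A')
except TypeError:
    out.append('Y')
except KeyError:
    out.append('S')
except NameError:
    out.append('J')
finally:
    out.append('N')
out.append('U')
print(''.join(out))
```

Execution trace: 'Z' (try body) → 'J' (except NameError) → 'N' (finally) → 'U' (after the try/except). Output: ZJNU

Answer: ZJNU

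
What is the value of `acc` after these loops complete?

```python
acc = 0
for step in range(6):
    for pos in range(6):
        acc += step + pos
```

Sum of all step+pos for step,pos in 6x6
`acc` takes the values: 0 → 1 → 3 → 6 → 10 → 15 → 16 → 18 → 21 → 25 → 30 → 36 → 38 → 41 → 45 → 50 → 56 → 63 → 66 → 70 → 75 → 81 → 88 → 96 → 100 → 105 → 111 → 118 → 126 → 135 → 140 → 146 → 153 → 161 → 170 → 180

Answer: 180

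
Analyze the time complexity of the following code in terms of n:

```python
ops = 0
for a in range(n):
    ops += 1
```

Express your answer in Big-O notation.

Each loop level contributes: n. Multiplying the contributions gives O(n).

Answer: O(n)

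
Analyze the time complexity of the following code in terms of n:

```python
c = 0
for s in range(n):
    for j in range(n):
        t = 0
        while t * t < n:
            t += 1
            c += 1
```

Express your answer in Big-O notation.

Each loop level contributes: n × n × √n. Multiplying the contributions gives O(n^2√n).

Answer: O(n^2√n)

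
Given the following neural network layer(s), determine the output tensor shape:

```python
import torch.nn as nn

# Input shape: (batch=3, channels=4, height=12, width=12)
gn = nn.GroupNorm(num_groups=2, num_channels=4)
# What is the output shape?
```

Input: (3, 4, 12, 12) -> Output: (3, 4, 12, 12)

Answer: (3, 4, 12, 12)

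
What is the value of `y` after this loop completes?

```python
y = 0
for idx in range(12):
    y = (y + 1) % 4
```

Increment mod 4, 12 times = 0
`y` takes the values: 0 → 1 → 2 → 3 → 0 → 1 → 2 → 3 → 0 → 1 → 2 → 3 → 0

Answer: 0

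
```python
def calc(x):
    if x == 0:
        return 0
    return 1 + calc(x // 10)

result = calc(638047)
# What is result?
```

Count of digits of 638047: 6

Answer: 6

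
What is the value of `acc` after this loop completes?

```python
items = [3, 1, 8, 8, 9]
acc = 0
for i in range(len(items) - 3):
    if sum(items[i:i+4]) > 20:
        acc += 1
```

Count windows with sum > 20
`acc` takes the values: 0 → 1

Answer: 1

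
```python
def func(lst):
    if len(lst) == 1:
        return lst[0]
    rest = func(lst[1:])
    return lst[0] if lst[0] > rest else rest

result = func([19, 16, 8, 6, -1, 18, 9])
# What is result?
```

Recursive max over [19, 16, 8, 6, -1, 18, 9] = 19

Answer: 19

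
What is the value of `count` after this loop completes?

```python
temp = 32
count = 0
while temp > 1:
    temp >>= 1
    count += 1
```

Count right shifts until 1
`count` takes the values: 0 → 1 → 2 → 3 → 4 → 5

Answer: 5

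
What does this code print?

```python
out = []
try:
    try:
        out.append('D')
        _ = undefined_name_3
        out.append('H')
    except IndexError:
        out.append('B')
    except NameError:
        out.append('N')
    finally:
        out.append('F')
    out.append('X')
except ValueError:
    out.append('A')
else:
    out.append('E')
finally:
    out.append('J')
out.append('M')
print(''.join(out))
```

Execution trace: 'D' (inner try body) → 'N' (inner except NameError) → 'F' (inner finally) → 'X' (try body, no exception) → 'E' (else) → 'J' (finally) → 'M' (after the try/except). Output: DNFXEJM

Answer: DNFXEJM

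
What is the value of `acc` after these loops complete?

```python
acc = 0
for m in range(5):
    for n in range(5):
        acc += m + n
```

Sum of all m+n for m,n in 5x5
`acc` takes the values: 0 → 1 → 3 → 6 → 10 → 11 → 13 → 16 → 20 → 25 → 27 → 30 → 34 → 39 → 45 → 48 → 52 → 57 → 63 → 70 → 74 → 79 → 85 → 92 → 100

Answer: 100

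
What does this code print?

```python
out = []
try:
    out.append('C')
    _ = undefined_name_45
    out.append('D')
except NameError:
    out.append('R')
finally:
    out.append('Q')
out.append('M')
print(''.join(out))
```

Execution trace: 'C' (try body) → 'R' (except NameError) → 'Q' (finally) → 'M' (after the try/except). Output: CRQM

Answer: CRQM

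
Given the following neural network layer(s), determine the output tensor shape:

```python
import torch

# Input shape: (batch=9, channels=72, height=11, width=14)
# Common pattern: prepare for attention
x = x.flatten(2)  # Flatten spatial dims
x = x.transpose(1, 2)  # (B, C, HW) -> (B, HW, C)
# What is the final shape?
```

Input: (9, 72, 11, 14) -> after flatten(2): (9, 72, 154) -> Output: (9, 154, 72)

Answer: (9, 154, 72)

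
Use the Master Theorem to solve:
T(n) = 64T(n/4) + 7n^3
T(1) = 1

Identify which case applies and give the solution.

a=64, b=4, f(n)=7n^3. log_4(64) = 3. Since c=3 = 3, Case 2 applies: T(n) = Θ(n^log_b(a) · log n) = O(n^3 log n).

Answer: O(n^3 log n) - Case 2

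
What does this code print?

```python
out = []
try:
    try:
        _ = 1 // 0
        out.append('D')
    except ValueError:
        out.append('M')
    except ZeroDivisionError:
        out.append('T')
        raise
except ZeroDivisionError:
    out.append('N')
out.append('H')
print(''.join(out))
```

Execution trace: 'T' (inner except ZeroDivisionError) → 'N' (outer except ZeroDivisionError) → 'H' (after the try/except). Output: TNH

Answer: TNH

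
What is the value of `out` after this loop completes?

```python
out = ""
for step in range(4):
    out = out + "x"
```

Repeat 'x' 4 times
`out` takes the values: "" → "x" → "xx" → "xxx" → "xxxx"

Answer: "xxxx"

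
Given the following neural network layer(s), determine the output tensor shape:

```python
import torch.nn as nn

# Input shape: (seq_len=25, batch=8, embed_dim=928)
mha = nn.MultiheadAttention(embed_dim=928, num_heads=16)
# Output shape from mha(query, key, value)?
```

Input: (25, 8, 928) -> Output: (25, 8, 928)

Answer: (25, 8, 928)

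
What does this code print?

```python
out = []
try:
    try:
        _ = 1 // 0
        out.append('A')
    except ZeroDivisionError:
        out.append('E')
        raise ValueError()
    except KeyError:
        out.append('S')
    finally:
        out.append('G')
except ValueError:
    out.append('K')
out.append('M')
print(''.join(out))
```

Execution trace: 'E' (inner except ZeroDivisionError) → 'G' (inner finally) → 'K' (outer except ValueError) → 'M' (after the try/except). Output: EGKM

Answer: EGKM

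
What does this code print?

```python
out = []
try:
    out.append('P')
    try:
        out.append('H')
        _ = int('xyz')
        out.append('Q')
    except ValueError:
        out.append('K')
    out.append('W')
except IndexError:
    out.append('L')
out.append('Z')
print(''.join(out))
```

Execution trace: 'P' (try body) → 'H' (inner try body) → 'K' (inner except ValueError) → 'W' (try body, no exception) → 'Z' (after the try/except). Output: PHKWZ

Answer: PHKWZ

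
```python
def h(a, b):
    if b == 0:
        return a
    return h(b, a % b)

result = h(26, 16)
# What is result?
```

h(26, 16) -> h(16, 10) -> h(10, 6) -> h(6, 4) -> h(4, 2) -> h(2, 0) -> 2

Answer: 2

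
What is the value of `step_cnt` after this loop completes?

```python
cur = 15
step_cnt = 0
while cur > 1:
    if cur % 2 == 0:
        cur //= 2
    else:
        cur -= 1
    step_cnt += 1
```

Steps to reduce 15 to 1
`step_cnt` takes the values: 0 → 1 → 2 → 3 → 4 → 5 → 6

Answer: 6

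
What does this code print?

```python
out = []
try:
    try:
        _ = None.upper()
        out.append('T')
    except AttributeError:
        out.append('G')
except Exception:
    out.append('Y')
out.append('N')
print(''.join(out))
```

Execution trace: 'G' (inner except AttributeError) → 'N' (after the try/except). Output: GN

Answer: GN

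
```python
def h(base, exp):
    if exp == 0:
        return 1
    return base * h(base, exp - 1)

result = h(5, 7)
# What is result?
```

h(5, 7) = 5 * 5 * 5 * 5 * 5 * 5 * 5 = 78125

Answer: 78125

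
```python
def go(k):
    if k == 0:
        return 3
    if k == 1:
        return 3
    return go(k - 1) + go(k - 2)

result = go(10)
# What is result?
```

Build up from base cases: go(0)=3, go(1)=3, go(2)=6, go(3)=9, go(4)=15, go(5)=24, go(6)=39, ..., go(10)=267

Answer: 267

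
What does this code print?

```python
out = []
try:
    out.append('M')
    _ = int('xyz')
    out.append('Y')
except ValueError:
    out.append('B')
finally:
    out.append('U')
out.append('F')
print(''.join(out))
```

Execution trace: 'M' (try body) → 'B' (except ValueError) → 'U' (finally) → 'F' (after the try/except). Output: MBUF

Answer: MBUF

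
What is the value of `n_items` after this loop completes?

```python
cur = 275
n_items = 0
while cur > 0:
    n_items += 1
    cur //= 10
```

Count digits by repeated division by 10
`n_items` takes the values: 0 → 1 → 2 → 3

Answer: 3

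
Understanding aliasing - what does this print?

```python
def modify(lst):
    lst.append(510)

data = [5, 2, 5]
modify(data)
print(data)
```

Key concept: function modifies passed list.
Step by step:
`data = [5, 2, 5]` → data = [5, 2, 5]
`modify(data)` → data = [5, 2, 5, 510]
`print(data)` → prints [5, 2, 5, 510]

Answer: [5, 2, 5, 510]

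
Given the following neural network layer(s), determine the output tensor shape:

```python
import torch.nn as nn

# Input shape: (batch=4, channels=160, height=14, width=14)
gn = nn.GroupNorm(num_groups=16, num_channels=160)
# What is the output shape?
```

Input: (4, 160, 14, 14) -> Output: (4, 160, 14, 14)

Answer: (4, 160, 14, 14)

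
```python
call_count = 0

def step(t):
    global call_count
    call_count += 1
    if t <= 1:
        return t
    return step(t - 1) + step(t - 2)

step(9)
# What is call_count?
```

Calls(t) = 1 + Calls(t-1) + Calls(t-2); Calls(0)=Calls(1)=1. For t=9 this gives 109.

Answer: 109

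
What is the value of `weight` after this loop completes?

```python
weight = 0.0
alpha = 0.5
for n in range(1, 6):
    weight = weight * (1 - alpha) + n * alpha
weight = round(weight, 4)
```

Moving average with lr=0.5
`weight` takes the values: 0.0 → 0.5 → 1.25 → 2.125 → 3.0625 → 4.03125 → 4.0312

Answer: 4.0312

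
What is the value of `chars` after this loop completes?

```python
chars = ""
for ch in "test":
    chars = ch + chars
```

Reverse 'test'
`chars` takes the values: "" → "t" → "et" → "set" → "tset"

Answer: "tset"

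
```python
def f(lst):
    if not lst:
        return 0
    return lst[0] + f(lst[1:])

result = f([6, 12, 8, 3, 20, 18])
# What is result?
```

6 + 12 + 8 + 3 + 20 + 18 + 0 = 67

Answer: 67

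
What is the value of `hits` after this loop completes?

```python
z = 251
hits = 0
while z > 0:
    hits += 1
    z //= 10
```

Count digits by repeated division by 10
`hits` takes the values: 0 → 1 → 2 → 3

Answer: 3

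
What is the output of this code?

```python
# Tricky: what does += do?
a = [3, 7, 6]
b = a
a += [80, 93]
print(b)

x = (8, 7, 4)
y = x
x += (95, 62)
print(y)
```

Key concept: += behavior differs for mutable vs immutable.
Step by step:
`a = [3, 7, 6]` → a = [3, 7, 6]
`b = a` → b = [3, 7, 6] (same object as a)
`a += [80, 93]` → a = [3, 7, 6, 80, 93] (same object as b); b = [3, 7, 6, 80, 93] (same object as a)
`print(b)` → prints [3, 7, 6, 80, 93]
`x = (8, 7, 4)` → x = (8, 7, 4)
`y = x` → y = (8, 7, 4)
`x += (95, 62)` → x = (8, 7, 4, 95, 62)
`print(y)` → prints (8, 7, 4)

Answer:
[3, 7, 6, 80, 93]
(8, 7, 4)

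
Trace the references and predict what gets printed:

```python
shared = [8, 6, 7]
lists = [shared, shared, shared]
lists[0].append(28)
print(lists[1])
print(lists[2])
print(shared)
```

Key concept: list of same reference.
Step by step:
`shared = [8, 6, 7]` → shared = [8, 6, 7]
`lists = [shared, shared, shared]` → lists = [[8, 6, 7], [8, 6, 7], [8, 6, 7]]
`lists[0].append(28)` → shared = [8, 6, 7, 28]; lists = [[8, 6, 7, 28], [8, 6, 7, 28], [8, 6, 7, 28]]
`print(lists[1])` → prints [8, 6, 7, 28]
`print(lists[2])` → prints [8, 6, 7, 28]
`print(shared)` → prints [8, 6, 7, 28]

Answer:
[8, 6, 7, 28]
[8, 6, 7, 28]
[8, 6, 7, 28]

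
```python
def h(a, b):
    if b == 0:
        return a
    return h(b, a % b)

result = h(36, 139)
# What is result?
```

h(36, 139) -> h(139, 36) -> h(36, 31) -> h(31, 5) -> h(5, 1) -> h(1, 0) -> 1

Answer: 1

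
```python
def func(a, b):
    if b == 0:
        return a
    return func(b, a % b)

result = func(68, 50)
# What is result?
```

func(68, 50) -> func(50, 18) -> func(18, 14) -> func(14, 4) -> func(4, 2) -> func(2, 0) -> 2

Answer: 2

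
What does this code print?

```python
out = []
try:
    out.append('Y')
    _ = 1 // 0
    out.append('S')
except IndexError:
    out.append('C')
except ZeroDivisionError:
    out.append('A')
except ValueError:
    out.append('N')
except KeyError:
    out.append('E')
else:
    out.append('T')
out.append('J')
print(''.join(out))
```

Execution trace: 'Y' (try body) → 'A' (except ZeroDivisionError) → 'J' (after the try/except). Output: YAJ

Answer: YAJ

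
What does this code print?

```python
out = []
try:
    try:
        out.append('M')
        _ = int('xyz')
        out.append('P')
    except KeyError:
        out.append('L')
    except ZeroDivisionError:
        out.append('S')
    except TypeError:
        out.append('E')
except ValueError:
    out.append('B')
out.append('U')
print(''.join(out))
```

Execution trace: 'M' (try body) → 'B' (outer except ValueError) → 'U' (after the try/except). Output: MBU

Answer: MBU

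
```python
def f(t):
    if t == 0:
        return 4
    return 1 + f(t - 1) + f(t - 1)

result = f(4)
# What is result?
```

f(t) = 1 + 2·f(t-1), f(0)=4. Closed form: (4+1)·2^4 - 1 = 79.

Answer: 79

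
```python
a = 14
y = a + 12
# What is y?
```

Trace:
`a = 14` → a = 14
`y = a + 12` → y = 26
So y = 26

Answer: 26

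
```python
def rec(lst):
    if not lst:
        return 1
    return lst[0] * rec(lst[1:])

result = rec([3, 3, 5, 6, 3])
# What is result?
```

Product over [3, 3, 5, 6, 3] = 3 * 3 * 5 * 6 * 3 = 810

Answer: 810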